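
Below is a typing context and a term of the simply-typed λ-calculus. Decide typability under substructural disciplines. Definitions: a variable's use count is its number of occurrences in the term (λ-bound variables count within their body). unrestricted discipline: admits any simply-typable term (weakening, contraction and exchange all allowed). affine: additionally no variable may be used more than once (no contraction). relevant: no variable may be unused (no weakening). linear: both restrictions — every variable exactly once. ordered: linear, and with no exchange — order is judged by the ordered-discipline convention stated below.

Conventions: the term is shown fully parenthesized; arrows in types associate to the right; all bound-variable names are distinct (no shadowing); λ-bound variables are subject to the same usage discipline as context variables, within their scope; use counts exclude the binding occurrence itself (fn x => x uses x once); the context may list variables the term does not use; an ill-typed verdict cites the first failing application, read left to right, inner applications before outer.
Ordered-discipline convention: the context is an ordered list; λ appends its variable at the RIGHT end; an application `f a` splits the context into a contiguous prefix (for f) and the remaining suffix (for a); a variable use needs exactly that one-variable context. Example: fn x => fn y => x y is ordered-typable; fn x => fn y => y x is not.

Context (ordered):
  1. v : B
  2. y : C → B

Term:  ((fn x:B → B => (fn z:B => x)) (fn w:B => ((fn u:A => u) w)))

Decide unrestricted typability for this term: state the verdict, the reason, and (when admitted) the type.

no — not simply typable
counts: v ×0; y ×0; x [bound] ×1; z [bound] ×0; w [bound] ×1; u [bound] ×1
left-to-right use order: x, u, w
typing: ill-typed: a function awaiting A gets B
per-discipline verdicts: ordered ✗ | linear ✗ | affine ✗ | relevant ✗ | unrestricted ✗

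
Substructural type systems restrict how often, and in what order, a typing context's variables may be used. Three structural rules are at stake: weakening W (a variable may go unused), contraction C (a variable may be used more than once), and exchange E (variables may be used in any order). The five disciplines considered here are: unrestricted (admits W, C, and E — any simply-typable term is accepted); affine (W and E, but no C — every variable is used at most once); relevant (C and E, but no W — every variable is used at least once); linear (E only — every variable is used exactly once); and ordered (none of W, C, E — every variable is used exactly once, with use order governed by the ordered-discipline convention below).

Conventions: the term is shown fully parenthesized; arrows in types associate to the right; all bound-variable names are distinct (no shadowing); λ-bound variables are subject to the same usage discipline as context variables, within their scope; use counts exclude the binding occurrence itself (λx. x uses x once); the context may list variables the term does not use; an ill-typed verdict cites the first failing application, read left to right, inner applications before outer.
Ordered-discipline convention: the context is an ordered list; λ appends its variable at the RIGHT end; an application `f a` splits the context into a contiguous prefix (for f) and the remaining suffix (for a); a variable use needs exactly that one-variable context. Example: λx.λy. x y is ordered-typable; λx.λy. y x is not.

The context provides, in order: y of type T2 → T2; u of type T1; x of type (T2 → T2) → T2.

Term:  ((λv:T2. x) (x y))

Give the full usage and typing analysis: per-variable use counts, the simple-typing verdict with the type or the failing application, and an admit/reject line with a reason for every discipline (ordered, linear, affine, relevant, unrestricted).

usage: y: 1; u: 0; x: 2; v (λ-bound): 0
left-to-right use order: x, x, y
typing: well-typed — term : (T2 → T2) → T2
ordered ✗ (uses contraction: x ×2; needs weakening: u, v unused)
linear ✗ (uses contraction: x ×2; needs weakening: u, v unused)
affine ✗ (uses contraction: x ×2)
relevant ✗ (needs weakening: u, v unused)
unrestricted ✓ (simply typable at (T2 → T2) → T2; W, C, E all held)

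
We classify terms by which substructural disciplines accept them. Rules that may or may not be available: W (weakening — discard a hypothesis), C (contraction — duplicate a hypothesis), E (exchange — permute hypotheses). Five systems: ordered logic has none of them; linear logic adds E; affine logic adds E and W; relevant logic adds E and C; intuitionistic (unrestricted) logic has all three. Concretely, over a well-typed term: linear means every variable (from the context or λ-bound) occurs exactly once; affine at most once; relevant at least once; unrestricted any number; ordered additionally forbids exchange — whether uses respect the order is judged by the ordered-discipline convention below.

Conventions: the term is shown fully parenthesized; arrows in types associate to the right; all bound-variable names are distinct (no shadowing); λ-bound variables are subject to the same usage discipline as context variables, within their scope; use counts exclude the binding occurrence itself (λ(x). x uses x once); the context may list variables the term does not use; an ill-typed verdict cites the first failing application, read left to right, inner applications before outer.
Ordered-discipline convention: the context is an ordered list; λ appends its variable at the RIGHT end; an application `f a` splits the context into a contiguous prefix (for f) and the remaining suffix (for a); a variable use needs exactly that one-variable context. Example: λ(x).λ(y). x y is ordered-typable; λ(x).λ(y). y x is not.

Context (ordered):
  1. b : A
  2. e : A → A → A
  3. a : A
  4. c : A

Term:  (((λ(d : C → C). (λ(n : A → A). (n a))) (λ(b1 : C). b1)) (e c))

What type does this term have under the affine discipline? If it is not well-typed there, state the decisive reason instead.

term : A
use counts: b: 0; e: 1; a: 1; c: 1; d (λ-bound): 0; n (λ-bound): 1; b1 (λ-bound): 1
left-to-right use order: n, a, b1, e, c
typing: the term checks, with type A
all disciplines: ordered ✗ · linear ✗ · affine ✓ · relevant ✗ · unrestricted ✓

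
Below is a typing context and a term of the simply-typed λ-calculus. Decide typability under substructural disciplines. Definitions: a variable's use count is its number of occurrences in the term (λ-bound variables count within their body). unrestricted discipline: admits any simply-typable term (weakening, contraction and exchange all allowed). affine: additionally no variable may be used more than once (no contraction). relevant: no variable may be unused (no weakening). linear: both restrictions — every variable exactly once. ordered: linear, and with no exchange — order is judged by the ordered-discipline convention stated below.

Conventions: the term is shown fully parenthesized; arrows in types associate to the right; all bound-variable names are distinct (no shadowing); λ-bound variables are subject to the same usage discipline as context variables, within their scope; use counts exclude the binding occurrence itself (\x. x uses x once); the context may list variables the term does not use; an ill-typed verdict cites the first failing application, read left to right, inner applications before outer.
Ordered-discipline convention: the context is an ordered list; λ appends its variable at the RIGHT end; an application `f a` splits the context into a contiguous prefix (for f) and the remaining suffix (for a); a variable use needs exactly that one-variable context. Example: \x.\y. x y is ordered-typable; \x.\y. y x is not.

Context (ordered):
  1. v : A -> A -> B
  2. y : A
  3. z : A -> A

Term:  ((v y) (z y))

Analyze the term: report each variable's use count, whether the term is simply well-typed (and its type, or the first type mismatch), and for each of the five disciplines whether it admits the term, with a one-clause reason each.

usage: v: 1; y: 2; z: 1
use order (left to right): v, y, z, y
typing: the term checks, with type B
ordered: ✗ — y ×2 used more than once (contraction)
linear: ✗ — y ×2 used more than once (contraction)
affine: ✗ — y ×2 used more than once (contraction)
relevant: ✓ — at least one use each (v, y, z)
unrestricted: ✓ — typability at B is all that's needed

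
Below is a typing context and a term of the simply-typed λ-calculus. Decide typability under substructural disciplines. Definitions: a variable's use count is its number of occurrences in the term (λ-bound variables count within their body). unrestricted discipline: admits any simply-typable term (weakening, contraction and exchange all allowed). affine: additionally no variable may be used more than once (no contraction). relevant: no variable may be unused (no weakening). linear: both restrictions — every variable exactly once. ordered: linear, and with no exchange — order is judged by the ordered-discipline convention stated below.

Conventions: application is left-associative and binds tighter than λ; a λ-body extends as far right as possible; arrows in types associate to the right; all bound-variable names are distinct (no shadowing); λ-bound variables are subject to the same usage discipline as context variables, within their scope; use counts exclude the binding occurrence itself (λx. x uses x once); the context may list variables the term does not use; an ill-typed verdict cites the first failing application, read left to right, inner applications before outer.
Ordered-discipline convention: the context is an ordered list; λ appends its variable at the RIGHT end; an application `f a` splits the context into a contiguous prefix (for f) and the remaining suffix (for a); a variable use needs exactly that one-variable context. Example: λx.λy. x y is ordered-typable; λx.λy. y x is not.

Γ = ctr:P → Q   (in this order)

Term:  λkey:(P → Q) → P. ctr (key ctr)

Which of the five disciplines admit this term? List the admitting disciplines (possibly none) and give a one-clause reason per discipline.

admitted by: relevant, unrestricted
counts: ctr ×2, key (λ-bound) ×1
use order (left to right): ctr, key, ctr
typing: well-typed — term : ((P → Q) → P) → Q
ordered ✗ (needs contraction — ctr ×2)
linear ✗ (needs contraction — ctr ×2)
affine ✗ (needs contraction — ctr ×2)
relevant ✓ (every one of ctr, key appears)
unrestricted ✓ (typability at ((P → Q) → P) → Q is all that's needed)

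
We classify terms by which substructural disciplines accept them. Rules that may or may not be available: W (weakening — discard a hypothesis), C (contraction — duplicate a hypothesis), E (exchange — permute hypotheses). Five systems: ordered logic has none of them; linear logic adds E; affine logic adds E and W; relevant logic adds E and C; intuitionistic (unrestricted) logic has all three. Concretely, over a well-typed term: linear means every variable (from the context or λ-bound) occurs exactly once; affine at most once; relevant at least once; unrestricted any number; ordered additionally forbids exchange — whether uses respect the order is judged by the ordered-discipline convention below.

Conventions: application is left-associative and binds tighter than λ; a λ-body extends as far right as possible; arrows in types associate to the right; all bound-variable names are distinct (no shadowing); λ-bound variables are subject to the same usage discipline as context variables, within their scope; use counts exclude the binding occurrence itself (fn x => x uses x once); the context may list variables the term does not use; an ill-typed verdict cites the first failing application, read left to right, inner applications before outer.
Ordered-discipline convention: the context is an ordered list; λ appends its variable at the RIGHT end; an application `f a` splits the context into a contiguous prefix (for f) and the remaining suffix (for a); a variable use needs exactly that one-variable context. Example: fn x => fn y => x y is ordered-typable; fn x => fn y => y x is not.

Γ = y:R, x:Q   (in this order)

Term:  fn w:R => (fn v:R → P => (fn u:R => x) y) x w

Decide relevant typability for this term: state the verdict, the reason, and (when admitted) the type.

no — fails simple typing
usage: y ×1; x ×2; w [bound] ×1; v [bound] ×0; u [bound] ×0
uses in reading order: x, y, x, w
typing: ill-typed: a function awaiting R → P gets Q
summary: ordered ✗, linear ✗, affine ✗, relevant ✗, unrestricted ✗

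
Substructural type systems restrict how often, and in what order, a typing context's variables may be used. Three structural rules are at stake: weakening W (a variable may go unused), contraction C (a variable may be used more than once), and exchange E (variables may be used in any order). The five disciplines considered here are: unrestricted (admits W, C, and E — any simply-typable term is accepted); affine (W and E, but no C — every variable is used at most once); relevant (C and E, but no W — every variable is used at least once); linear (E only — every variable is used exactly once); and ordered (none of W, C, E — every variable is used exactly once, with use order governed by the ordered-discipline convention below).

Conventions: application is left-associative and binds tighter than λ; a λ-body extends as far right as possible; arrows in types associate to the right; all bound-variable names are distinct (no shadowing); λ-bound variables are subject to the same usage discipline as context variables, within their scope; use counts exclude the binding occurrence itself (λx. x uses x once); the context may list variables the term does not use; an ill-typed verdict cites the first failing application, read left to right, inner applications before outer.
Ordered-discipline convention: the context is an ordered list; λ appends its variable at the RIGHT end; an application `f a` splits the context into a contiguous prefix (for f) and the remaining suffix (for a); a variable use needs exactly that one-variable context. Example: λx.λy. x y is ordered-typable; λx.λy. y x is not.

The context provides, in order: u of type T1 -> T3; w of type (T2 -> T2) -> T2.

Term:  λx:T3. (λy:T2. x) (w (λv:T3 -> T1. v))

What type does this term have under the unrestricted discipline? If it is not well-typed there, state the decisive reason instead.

not well-typed under unrestricted — the type mismatch rejects it
use counts: u ×0; w ×1; x [bound] ×1; y [bound] ×0; v [bound] ×1
use order (left to right): x, w, v
typing: ill-typed: a function awaiting T2 -> T2 gets (T3 -> T1) -> T3 -> T1
across the five disciplines: ordered ✗; linear ✗; affine ✗; relevant ✗; unrestricted ✗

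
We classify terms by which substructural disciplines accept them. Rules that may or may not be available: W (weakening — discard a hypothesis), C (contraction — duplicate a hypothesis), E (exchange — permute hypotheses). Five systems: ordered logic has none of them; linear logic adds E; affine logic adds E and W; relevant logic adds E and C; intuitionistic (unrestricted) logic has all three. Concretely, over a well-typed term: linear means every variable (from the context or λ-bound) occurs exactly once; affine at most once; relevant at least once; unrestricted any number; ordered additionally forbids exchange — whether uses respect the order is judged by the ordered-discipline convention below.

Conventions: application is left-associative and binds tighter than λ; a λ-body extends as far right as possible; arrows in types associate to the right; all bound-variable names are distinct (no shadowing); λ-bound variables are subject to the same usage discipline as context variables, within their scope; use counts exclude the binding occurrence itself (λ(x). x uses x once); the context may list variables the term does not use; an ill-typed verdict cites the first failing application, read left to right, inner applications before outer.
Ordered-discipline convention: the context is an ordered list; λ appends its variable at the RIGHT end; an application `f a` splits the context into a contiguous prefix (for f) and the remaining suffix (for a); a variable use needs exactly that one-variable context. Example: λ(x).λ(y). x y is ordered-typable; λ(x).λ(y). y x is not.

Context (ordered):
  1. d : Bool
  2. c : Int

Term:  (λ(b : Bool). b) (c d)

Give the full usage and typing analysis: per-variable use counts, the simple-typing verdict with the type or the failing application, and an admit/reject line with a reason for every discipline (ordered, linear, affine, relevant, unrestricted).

counts: d=1, c=1, b (bound)=1
order of uses: b, c, d
typing: ill-typed: non-arrow in function slot: Int
ordered ✗ (a type mismatch blocks all five)
linear ✗ (the type mismatch rejects it)
affine ✗ (not simply typable)
relevant ✗ (fails simple typing)
unrestricted ✗ (a type mismatch blocks all five)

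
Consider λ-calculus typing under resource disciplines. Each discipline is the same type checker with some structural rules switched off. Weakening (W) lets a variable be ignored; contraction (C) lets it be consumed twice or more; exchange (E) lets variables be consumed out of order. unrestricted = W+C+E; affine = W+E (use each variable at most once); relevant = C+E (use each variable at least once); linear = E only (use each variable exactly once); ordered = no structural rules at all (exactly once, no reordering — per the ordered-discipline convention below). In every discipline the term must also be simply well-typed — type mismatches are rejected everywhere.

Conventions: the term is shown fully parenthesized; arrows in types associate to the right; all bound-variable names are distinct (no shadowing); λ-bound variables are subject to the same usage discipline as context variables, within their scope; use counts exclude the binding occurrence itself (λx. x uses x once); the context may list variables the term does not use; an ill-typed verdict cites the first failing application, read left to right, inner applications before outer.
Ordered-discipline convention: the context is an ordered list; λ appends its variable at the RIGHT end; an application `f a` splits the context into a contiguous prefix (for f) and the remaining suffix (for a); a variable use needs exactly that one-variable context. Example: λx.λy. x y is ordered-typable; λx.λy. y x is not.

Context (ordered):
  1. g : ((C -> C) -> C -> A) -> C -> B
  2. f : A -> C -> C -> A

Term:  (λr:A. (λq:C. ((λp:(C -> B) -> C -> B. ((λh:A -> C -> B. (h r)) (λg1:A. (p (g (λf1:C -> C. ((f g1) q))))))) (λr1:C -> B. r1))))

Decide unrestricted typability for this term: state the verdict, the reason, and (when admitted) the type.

yes — typability at A -> C -> C -> B is all that's needed; term : A -> C -> C -> B
variable uses: g ×1; f ×1; r (λ-bound) ×1; q (λ-bound) ×1; p (λ-bound) ×1; h (λ-bound) ×1; g1 (λ-bound) ×1; f1 (λ-bound) ×0; r1 (λ-bound) ×1
use order (left to right): h, r, p, g, f, g1, q, r1
typing: well-typed at A -> C -> C -> B
across the five disciplines: ordered ✗ · linear ✗ · affine ✓ · relevant ✗ · unrestricted ✓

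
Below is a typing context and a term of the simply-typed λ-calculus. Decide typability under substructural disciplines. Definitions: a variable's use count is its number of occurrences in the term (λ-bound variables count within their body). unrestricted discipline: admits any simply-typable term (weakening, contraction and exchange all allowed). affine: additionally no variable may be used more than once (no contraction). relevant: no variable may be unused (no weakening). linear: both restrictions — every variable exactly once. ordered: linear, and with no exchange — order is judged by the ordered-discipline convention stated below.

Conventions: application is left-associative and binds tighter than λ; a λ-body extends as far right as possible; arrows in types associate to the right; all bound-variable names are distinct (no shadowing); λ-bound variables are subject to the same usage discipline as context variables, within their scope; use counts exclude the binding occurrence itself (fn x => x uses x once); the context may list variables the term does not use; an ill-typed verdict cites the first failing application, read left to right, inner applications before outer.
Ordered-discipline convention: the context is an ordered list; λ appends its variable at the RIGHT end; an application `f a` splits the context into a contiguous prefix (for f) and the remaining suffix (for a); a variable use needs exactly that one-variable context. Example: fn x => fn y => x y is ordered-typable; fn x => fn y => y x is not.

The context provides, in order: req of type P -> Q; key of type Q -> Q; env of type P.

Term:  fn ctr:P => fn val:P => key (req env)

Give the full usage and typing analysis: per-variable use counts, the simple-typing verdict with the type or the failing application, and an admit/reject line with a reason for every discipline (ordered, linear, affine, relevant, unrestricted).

use counts: req: 1×; key: 1×; env: 1×; ctr [bound]: 0×; val [bound]: 0×
use order (left to right): key, req, env
typing: well-typed at P -> P -> Q
ordered ✗ (unused: ctr, val — weakening required)
linear ✗ (unused: ctr, val — weakening required)
affine ✓ (at most one use each (req, key, env, ctr, val))
relevant ✗ (unused: ctr, val — weakening required)
unrestricted ✓ (well-typed at P -> P -> Q; no restrictions here)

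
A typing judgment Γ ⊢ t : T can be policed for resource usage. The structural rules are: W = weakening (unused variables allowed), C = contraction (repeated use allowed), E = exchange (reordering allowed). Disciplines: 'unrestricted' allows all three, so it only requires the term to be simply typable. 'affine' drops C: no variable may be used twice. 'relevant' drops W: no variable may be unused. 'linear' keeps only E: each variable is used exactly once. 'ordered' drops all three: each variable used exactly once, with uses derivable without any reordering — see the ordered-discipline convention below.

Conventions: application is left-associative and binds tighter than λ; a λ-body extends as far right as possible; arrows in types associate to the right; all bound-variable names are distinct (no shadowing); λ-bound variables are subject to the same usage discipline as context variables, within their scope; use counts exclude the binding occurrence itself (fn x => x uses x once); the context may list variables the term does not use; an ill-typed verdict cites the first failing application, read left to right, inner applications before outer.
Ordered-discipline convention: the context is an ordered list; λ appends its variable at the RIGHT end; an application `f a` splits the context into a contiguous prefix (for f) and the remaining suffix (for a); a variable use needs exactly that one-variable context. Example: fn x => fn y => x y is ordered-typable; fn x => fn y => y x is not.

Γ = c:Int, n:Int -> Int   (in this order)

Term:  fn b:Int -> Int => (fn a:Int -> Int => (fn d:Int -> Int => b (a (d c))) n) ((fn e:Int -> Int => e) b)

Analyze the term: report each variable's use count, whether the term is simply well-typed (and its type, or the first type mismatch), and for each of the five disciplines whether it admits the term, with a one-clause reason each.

variable uses: c ×1, n ×1, b (λ-bound) ×2, a (λ-bound) ×1, d (λ-bound) ×1, e (λ-bound) ×1
uses in reading order: b, a, d, c, n, e, b
typing: the term checks, with type (Int -> Int) -> Int
ordered ✗ (repeated use of b ×2)
linear ✗ (repeated use of b ×2)
affine ✗ (repeated use of b ×2)
relevant ✓ (every one of c, n, b, a, d, e appears)
unrestricted ✓ (typability at (Int -> Int) -> Int is all that's needed)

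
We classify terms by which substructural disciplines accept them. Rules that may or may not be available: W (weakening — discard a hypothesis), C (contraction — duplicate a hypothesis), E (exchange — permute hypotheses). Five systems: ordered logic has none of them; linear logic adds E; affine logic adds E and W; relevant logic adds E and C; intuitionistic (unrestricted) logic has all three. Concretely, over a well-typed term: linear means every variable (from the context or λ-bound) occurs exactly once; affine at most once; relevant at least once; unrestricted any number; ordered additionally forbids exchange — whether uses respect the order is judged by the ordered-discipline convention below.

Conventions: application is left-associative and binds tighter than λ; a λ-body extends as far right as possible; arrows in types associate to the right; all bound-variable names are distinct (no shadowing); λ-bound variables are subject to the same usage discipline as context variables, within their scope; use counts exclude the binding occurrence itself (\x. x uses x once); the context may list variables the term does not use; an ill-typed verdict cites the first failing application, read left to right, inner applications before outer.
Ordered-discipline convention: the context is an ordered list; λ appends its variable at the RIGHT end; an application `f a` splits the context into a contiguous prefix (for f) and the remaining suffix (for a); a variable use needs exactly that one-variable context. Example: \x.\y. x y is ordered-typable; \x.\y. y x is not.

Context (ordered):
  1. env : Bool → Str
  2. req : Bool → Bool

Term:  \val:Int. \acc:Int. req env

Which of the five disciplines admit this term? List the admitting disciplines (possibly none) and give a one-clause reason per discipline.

admitted by: none
variable uses: env: 1, req: 1, val (λ-bound): 0, acc (λ-bound): 0
order of uses: req, env
typing: ill-typed: argument of type Bool → Str where Bool is required
ordered: ✗ — not simply typable
linear: ✗ — fails simple typing
affine: ✗ — a type mismatch blocks all five
relevant: ✗ — the type mismatch rejects it
unrestricted: ✗ — not simply typable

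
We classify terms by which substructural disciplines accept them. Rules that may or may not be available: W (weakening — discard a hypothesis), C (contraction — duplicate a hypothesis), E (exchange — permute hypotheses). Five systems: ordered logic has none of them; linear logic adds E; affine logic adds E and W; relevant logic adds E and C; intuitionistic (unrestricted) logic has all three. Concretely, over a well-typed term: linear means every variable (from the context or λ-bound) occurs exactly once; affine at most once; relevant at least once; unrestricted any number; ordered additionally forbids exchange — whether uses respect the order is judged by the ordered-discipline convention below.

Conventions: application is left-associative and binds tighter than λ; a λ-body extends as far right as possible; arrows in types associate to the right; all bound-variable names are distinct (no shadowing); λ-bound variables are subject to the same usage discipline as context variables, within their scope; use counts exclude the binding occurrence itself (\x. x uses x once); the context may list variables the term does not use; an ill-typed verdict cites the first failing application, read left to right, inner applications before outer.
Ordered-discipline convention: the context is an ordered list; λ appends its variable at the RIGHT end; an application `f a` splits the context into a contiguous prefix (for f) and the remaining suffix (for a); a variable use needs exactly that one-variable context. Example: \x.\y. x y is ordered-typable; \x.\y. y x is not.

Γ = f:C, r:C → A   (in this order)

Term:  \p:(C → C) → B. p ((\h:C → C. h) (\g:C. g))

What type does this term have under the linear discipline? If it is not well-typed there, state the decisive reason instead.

not well-typed under linear — needs weakening: f, r unused
use counts: f=0; r=0; p (λ-bound)=1; h (λ-bound)=1; g (λ-bound)=1
uses in reading order: p, h, g
typing: the term checks, with type ((C → C) → B) → B
across the five disciplines: ordered ✗ · linear ✗ · affine ✓ · relevant ✗ · unrestricted ✓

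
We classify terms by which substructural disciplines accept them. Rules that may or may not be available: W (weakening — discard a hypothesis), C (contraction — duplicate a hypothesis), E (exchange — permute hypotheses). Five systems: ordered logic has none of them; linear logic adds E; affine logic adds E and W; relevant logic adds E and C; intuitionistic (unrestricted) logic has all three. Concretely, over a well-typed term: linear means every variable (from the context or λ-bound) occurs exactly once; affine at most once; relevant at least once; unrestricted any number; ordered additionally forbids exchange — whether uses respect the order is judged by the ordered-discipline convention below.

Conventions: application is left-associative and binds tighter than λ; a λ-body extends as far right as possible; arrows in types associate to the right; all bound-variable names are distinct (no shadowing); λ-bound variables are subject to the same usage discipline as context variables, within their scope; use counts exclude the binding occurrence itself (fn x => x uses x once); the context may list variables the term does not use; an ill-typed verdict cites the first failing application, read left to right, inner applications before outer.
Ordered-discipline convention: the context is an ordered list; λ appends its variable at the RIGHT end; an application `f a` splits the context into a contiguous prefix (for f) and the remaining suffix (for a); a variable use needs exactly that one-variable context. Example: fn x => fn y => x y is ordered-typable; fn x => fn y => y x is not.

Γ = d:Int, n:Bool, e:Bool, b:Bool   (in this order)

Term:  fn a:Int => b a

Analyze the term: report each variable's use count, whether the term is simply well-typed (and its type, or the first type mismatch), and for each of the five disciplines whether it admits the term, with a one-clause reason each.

counts: d ×0, n ×0, e ×0, b ×1, a (bound) ×1
left-to-right use order: b, a
typing: ill-typed: non-arrow in function slot: Bool
ordered ✗ (not simply typable)
linear ✗ (fails simple typing)
affine ✗ (a type mismatch blocks all five)
relevant ✗ (the type mismatch rejects it)
unrestricted ✗ (not simply typable)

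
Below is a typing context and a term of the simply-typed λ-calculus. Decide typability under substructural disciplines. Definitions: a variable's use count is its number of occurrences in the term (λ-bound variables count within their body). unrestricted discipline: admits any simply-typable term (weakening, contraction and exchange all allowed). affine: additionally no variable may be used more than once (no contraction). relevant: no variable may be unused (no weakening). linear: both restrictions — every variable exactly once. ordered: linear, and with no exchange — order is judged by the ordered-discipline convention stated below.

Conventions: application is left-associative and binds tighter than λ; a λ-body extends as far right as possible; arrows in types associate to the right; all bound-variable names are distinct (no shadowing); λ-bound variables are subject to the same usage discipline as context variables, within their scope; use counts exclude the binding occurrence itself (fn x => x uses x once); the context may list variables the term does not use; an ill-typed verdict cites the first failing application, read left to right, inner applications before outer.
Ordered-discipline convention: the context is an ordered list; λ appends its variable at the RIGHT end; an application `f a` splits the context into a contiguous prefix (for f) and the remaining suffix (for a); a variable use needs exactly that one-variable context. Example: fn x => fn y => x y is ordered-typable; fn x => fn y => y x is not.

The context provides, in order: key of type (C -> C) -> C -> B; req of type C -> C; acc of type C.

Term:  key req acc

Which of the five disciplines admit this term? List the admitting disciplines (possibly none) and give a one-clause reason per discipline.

admitted in: ordered, linear, affine, relevant, unrestricted
counts: key ×1, req ×1, acc ×1
use order (left to right): key, req, acc
typing: the term checks, with type B
ordered ✓ (key, req, acc: once each, no exchange needed)
linear ✓ (single use per variable (key, req, acc))
affine ✓ (no duplicate uses among key, req, acc)
relevant ✓ (none of key, req, acc goes unused)
unrestricted ✓ (typability at B is all that's needed)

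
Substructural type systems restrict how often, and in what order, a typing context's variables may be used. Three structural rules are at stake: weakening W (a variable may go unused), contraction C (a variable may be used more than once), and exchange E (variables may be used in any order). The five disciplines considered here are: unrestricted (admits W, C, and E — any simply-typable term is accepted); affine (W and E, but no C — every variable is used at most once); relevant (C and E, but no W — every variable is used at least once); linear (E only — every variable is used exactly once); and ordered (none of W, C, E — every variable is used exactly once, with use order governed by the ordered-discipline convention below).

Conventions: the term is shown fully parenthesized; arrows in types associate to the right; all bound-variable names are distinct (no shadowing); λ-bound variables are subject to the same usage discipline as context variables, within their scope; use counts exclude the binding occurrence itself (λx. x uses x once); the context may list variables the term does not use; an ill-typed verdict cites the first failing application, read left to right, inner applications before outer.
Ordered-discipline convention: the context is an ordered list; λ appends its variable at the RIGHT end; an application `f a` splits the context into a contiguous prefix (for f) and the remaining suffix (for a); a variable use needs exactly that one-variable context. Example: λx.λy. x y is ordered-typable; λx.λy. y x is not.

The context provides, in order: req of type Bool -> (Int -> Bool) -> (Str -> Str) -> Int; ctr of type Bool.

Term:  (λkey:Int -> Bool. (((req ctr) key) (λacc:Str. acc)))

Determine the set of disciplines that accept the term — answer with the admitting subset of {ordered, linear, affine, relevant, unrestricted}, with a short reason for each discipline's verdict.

admitted in: ordered, linear, affine, relevant, unrestricted
variable uses: req: 1; ctr: 1; key (bound): 1; acc (bound): 1
left-to-right use order: req, ctr, key, acc
typing: the term checks, with type (Int -> Bool) -> Int
ordered: ✓, req, ctr, key, acc: once each, no exchange needed
linear: ✓, single use per variable (req, ctr, key, acc)
affine: ✓, no duplicate uses among req, ctr, key, acc
relevant: ✓, req, ctr, key, acc: all used, weakening unneeded
unrestricted: ✓, typability at (Int -> Bool) -> Int is all that's needed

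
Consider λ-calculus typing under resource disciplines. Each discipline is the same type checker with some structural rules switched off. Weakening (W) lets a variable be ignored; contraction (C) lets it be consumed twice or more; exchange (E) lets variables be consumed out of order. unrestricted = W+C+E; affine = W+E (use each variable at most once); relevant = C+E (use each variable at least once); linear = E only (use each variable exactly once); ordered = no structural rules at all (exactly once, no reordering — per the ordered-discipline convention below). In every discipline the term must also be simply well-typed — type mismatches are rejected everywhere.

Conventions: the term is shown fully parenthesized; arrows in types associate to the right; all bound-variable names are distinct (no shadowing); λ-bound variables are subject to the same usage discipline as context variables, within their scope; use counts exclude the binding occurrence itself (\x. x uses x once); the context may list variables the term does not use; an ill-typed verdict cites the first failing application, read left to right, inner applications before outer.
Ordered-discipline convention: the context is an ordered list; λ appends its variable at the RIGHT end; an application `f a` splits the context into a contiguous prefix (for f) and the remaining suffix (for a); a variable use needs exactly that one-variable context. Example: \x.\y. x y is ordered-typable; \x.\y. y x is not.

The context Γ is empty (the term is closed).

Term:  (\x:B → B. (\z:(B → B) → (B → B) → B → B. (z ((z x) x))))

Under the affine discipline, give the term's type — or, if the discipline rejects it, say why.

not well-typed under affine — repeated use of x ×2, z ×2
variable uses: x [bound]: 2; z [bound]: 2
left-to-right use order: z, z, x, x
typing: well-typed — term : (B → B) → ((B → B) → (B → B) → B → B) → (B → B) → B → B
summary: ordered ✗; linear ✗; affine ✗; relevant ✓; unrestricted ✓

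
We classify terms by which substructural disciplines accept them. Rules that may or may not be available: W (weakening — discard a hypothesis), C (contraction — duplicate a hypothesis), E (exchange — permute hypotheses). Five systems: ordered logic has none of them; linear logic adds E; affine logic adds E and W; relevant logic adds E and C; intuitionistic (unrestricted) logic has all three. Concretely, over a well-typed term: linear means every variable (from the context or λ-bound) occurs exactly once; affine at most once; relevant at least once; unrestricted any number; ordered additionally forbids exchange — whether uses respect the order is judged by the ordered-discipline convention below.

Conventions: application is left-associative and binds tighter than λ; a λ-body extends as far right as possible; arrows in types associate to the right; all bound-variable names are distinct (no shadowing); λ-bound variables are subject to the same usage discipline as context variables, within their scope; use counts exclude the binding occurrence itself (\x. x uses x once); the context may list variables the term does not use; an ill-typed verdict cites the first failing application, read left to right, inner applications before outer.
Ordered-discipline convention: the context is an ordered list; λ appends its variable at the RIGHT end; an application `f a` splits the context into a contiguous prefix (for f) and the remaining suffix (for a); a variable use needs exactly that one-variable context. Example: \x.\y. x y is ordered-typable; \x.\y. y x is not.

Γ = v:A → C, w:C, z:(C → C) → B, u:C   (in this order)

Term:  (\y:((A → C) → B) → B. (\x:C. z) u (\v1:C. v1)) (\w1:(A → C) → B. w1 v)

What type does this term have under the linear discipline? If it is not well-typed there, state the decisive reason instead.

not well-typed under linear — unused: w, y, x — weakening required
use counts: v: 1, w: 0, z: 1, u: 1, y (bound): 0, x (bound): 0, v1 (bound): 1, w1 (bound): 1
use order (left to right): z, u, v1, w1, v
typing: well-typed at B
all disciplines: ordered ✗; linear ✗; affine ✓; relevant ✗; unrestricted ✓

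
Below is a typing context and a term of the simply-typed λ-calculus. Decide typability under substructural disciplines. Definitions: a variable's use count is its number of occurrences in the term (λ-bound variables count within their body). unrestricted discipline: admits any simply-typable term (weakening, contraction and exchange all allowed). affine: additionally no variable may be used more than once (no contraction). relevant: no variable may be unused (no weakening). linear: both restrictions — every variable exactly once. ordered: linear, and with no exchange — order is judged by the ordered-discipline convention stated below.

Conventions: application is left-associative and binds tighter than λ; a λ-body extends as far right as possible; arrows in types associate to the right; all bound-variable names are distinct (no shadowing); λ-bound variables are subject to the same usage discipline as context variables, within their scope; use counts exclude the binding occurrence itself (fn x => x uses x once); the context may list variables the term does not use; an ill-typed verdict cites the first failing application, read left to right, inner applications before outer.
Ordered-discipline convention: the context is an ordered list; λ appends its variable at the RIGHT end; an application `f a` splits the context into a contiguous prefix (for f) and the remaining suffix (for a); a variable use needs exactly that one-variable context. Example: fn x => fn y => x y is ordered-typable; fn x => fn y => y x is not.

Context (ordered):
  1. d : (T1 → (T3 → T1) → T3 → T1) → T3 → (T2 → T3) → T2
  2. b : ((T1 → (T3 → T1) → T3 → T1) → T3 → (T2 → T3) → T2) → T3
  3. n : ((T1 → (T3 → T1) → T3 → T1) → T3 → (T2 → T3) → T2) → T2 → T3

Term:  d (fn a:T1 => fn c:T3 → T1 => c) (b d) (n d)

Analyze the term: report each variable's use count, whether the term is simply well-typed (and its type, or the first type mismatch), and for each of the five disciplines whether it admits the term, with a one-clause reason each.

variable uses: d: 3; b: 1; n: 1; a (bound): 0; c (bound): 1
left-to-right use order: d, c, b, d, n, d
typing: well-typed at T2
ordered ✗ (needs contraction — d ×3; a never used (weakening))
linear ✗ (needs contraction — d ×3; a never used (weakening))
affine ✗ (needs contraction — d ×3)
relevant ✗ (a never used (weakening))
unrestricted ✓ (typability at T2 is all that's needed)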